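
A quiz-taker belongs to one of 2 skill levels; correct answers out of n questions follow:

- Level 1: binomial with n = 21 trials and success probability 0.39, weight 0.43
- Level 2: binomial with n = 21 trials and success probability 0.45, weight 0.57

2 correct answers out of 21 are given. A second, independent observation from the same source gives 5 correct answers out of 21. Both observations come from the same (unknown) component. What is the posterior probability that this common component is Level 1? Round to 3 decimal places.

By Bayes' theorem, P(k | x) = w_k f_k(x) / Σ_j w_j f_j(x).
Since both observations come from the same component, the likelihood for component k is f_k(x₁)·f_k(x₂).
  L_1 = [C(21,2)·0.39^2·0.61^19 = 210·0.1521·8.34194e-05 = 0.0026645] × [0.0674751] = 0.000179787
  L_2 = [C(21,2)·0.45^2·0.55^19 = 210·0.2025·1.16652e-05 = 0.000496061] × [0.0263274] = 1.306e-05
Prior × likelihood for each component:
  w_1·L_1 = 0.43 × 0.000179787 = 7.73085e-05
  w_2·L_2 = 0.57 × 1.306e-05 = 7.44422e-06
Marginal: 7.73085e-05 + 7.44422e-06 = 8.47527e-05
P(Level 1 | x₁,x₂) = 7.73085e-05 / 8.47527e-05 ≈ 0.912

0.912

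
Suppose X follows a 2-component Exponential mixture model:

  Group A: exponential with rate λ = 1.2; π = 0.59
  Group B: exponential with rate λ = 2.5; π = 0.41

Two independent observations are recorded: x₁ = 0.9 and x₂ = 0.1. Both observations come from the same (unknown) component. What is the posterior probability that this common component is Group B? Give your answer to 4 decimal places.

By Bayes' theorem, P(k | x) = w_k f_k(x) / Σ_j w_j f_j(x).
Since both observations come from the same component, the likelihood for component k is f_k(x₁)·f_k(x₂).
  p_A = [0.407515] × [1.0643] = 0.43372
  p_B = [0.263498] × [1.947] = 0.513031
Weight by the priors:
  w_A·p_A = 0.59 × 0.43372 = 0.255895
  w_B·p_B = 0.41 × 0.513031 = 0.210343
Normaliser: 0.255895 + 0.210343 = 0.466237
P(Group B | x₁, x₂) = 0.210343 / 0.466237 ≈ 0.4511

0.4511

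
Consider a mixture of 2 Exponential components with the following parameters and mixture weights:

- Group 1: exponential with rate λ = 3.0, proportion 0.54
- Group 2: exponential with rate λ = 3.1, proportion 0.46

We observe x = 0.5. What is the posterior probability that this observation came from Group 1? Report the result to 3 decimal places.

0.544

Posterior ∝ prior × likelihood, so P(k | x) ∝ P(Z=k) f_k(x); normalise over all components.
Component likelihoods at x = 0.5:
  L_1 = 3.0·e^(−3.0·0.5) = 3.0·e^(−1.5000) = 0.66939
  L_2 = 3.1·e^(−3.1·0.5) = 3.1·e^(−1.5500) = 0.657969
Unnormalised posteriors:
  P(Z=1)·L_1 = 0.54 × 0.66939 = 0.361471
  P(Z=2)·L_2 = 0.46 × 0.657969 = 0.302666
Denominator: 0.361471 + 0.302666 = 0.664136
So the posterior for Group 1 is 0.361471 / 0.664136 ≈ 0.544.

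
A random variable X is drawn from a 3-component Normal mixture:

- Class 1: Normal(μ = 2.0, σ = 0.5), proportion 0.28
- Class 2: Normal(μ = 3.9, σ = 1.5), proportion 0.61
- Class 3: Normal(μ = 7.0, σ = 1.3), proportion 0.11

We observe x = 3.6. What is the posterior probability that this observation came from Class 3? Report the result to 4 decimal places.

0.0068

The responsibility of component k is π_k f_k(x) divided by Σ_j π_j f_j(x).
Normal densities:
  p_1 = (1/(0.5·√(2π)))·exp(−(3.6−2.0)²/(2·0.5²)) = 0.797885·exp(-5.12000) = 0.00476818
  p_2 = (1/(1.5·√(2π)))·exp(−(3.6−3.9)²/(2·1.5²)) = 0.265962·exp(-0.02000) = 0.260695
  p_3 = (1/(1.3·√(2π)))·exp(−(3.6−7.0)²/(2·1.3²)) = 0.306879·exp(-3.42012) = 0.0100376
Unnormalised posteriors:
  π_1·p_1 = 0.28 × 0.00476818 = 0.00133509
  π_2·p_2 = 0.61 × 0.260695 = 0.159024
  π_3·p_3 = 0.11 × 0.0100376 = 0.00110413
Evidence: 0.00133509 + 0.159024 + 0.00110413 = 0.161463
So the posterior for Class 3 is 0.00110413 / 0.161463 ≈ 0.0068.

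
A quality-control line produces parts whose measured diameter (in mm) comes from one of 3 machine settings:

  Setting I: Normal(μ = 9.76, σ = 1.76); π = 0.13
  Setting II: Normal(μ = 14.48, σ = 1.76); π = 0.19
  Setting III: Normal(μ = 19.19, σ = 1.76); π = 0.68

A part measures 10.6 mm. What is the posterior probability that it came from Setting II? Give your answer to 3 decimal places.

Apply Bayes' rule: the posterior for each component is proportional to its prior times its likelihood at x.
Component likelihoods at x = 10.6 mm:
  f_I = (1/(1.76·√(2π)))·exp(−(10.6−9.76)²/(2·1.76²)) = 0.226672·exp(-0.11389) = 0.202271
  f_II = (1/(1.76·√(2π)))·exp(−(10.6−14.48)²/(2·1.76²)) = 0.226672·exp(-2.43001) = 0.0199553
  f_III = (1/(1.76·√(2π)))·exp(−(10.6−19.19)²/(2·1.76²)) = 0.226672·exp(-11.91053) = 1.52307e-06
Multiply by the mixture weights:
  π_I·f_I = 0.13 × 0.202271 = 0.0262952
  π_II·f_II = 0.19 × 0.0199553 = 0.0037915
  π_III·f_III = 0.68 × 1.52307e-06 = 1.03569e-06
Denominator: 0.0262952 + 0.0037915 + 1.03569e-06 = 0.0300878
So the posterior for Setting II is 0.0037915 / 0.0300878 ≈ 0.126.

0.126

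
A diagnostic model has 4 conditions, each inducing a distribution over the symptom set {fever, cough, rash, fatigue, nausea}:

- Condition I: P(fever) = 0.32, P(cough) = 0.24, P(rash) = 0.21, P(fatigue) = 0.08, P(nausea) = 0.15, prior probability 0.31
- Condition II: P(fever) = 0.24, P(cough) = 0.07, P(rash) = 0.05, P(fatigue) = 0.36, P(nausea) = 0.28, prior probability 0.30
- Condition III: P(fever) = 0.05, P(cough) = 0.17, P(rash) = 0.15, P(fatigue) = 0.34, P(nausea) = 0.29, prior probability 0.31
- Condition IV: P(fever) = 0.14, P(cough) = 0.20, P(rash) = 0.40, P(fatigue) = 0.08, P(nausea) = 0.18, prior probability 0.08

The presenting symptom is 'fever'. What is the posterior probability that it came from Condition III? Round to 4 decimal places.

P(component k | x) = π_k·f_k(x) / marginal(x), where marginal(x) = Σ_j π_j·f_j(x).
Categorical probabilities:
  f_I = 0.32
  f_II = 0.24
  f_III = 0.05
  f_IV = 0.14
Prior × likelihood for each component:
  π_I·f_I = 0.31 × 0.32 = 0.0992
  π_II·f_II = 0.30 × 0.24 = 0.072
  π_III·f_III = 0.31 × 0.05 = 0.0155
  π_IV·f_IV = 0.08 × 0.14 = 0.0112
Sum: 0.0992 + 0.072 + 0.0155 + 0.0112 = 0.1979
P(Condition III | 'fever') = 0.0155 / 0.1979 ≈ 0.0783

0.0783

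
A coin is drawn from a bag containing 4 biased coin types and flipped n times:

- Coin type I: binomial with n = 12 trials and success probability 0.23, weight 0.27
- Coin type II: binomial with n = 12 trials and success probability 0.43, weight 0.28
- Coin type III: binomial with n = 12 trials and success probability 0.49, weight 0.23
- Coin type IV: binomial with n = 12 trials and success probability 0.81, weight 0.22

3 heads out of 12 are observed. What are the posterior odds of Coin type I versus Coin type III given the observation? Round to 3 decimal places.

Only the two components matter; the odds are (π_i f_i(x)) / (π_j f_j(x)).
Component likelihoods at x = 3 heads out of 12:
  L_I = C(12,3)·0.23^3·0.77^9 = 220·0.012167·0.0951517 = 0.254696
  L_II = C(12,3)·0.43^3·0.57^9 = 220·0.079507·0.00635146 = 0.111097
  L_III = C(12,3)·0.49^3·0.51^9 = 220·0.117649·0.00233417 = 0.0604147
  L_IV = C(12,3)·0.81^3·0.19^9 = 220·0.531441·3.22688e-07 = 3.77277e-05
Posterior odds = (π_I·L_I) / (π_III·L_III) = (0.27·0.254696) / (0.23·0.0604147) = 0.068768 / 0.0138954 ≈ 4.949

4.949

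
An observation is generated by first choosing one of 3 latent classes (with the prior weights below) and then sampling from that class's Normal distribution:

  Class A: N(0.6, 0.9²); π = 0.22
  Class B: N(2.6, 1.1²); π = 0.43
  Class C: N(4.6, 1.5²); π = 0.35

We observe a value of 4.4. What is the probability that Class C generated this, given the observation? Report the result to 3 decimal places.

Posterior ∝ prior × likelihood, so P(k | x) ∝ P(Z=k) f_k(x); normalise over all components.
Component likelihoods at x = 4.4:
  L_A = 5.96415e-05
  L_B = 0.0950748
  L_C = 0.263608
Prior × likelihood for each component:
  P(Z=A)·L_A = 0.22 × 5.96415e-05 = 1.31211e-05
  P(Z=B)·L_B = 0.43 × 0.0950748 = 0.0408821
  P(Z=C)·L_C = 0.35 × 0.263608 = 0.0922628
Sum: 1.31211e-05 + 0.0408821 + 0.0922628 = 0.133158
P(Class C | 4.4) ≈ 0.693

0.693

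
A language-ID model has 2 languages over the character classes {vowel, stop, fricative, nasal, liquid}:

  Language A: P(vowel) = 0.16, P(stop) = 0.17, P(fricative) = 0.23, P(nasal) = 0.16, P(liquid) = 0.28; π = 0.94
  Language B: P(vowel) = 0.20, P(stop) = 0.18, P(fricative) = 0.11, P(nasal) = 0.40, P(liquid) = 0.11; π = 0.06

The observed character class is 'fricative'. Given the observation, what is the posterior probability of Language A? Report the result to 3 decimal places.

Posterior ∝ prior × likelihood, so P(k | x) ∝ π_k f_k(x); normalise over all components.
Component likelihoods at x = 'fricative':
  p_A = P(fricative | comp) = 0.23
  p_B = P(fricative | comp) = 0.11
Weight by the priors:
  π_A·p_A = 0.94 × 0.23 = 0.2162
  π_B·p_B = 0.06 × 0.11 = 0.0066
Denominator: 0.2162 + 0.0066 = 0.2228
P(Language A | the observation) = 0.2162 / 0.2228 ≈ 0.970

0.970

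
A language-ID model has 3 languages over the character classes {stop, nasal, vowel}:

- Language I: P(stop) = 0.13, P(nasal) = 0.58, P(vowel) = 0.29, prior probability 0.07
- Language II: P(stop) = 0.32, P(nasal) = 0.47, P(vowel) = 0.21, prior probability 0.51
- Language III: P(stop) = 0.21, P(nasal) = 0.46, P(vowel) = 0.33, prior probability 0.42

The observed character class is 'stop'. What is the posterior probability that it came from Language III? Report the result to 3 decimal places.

The responsibility of component k is π_k f_k(x) divided by Σ_j π_j f_j(x).
Evaluate each component's likelihood at the observed value:
  f_I = P(stop | comp) = 0.13
  f_II = P(stop | comp) = 0.32
  f_III = P(stop | comp) = 0.21
Weight by the priors:
  π_I·f_I = 0.07 × 0.13 = 0.0091
  π_II·f_II = 0.51 × 0.32 = 0.1632
  π_III·f_III = 0.42 × 0.21 = 0.0882
Normaliser: 0.0091 + 0.1632 + 0.0882 = 0.2605
P(Language III | 'stop') ≈ 0.339

0.339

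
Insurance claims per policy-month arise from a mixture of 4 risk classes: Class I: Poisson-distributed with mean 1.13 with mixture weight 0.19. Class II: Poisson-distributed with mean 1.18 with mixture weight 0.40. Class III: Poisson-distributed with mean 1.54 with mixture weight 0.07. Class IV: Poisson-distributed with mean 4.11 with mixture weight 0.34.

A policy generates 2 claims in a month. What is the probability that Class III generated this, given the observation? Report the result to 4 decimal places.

0.0938

Apply Bayes' rule: the posterior for each component is proportional to its prior times its likelihood at x.
Evaluate each component's likelihood at the observed value:
  p_I = 0.206241
  p_II = 0.213927
  p_III = 0.254213
  p_IV = 0.138581
Unnormalised posteriors:
  w_I·p_I = 0.19 × 0.206241 = 0.0391857
  w_II·p_II = 0.40 × 0.213927 = 0.085571
  w_III·p_III = 0.07 × 0.254213 = 0.0177949
  w_IV·p_IV = 0.34 × 0.138581 = 0.0471175
Marginal: 0.0391857 + 0.085571 + 0.0177949 + 0.0471175 = 0.189669
Responsibility of Class III: 0.0177949 / 0.189669 ≈ 0.0938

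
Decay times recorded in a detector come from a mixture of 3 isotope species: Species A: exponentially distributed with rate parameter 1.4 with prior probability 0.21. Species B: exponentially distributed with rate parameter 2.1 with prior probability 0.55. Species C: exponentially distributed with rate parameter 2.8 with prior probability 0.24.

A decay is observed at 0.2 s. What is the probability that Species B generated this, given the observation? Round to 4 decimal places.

0.5560

P(component k | x) = w_k·f_k(x) / marginal(x), where marginal(x) = Σ_j w_j·f_j(x).
Exponential densities:
  f_A = 1.4·e^(−1.4·0.2) = 1.4·e^(−0.2800) = 1.0581
  f_B = 2.1·e^(−2.1·0.2) = 2.1·e^(−0.4200) = 1.3798
  f_C = 2.8·e^(−2.8·0.2) = 2.8·e^(−0.5600) = 1.59939
Weight by the priors:
  w_A·f_A = 0.21 × 1.0581 = 0.2222
  w_B·f_B = 0.55 × 1.3798 = 0.758889
  w_C·f_C = 0.24 × 1.59939 = 0.383852
Marginal: 0.2222 + 0.758889 + 0.383852 = 1.36494
P(Species B | x) = 0.758889 / 1.36494 ≈ 0.5560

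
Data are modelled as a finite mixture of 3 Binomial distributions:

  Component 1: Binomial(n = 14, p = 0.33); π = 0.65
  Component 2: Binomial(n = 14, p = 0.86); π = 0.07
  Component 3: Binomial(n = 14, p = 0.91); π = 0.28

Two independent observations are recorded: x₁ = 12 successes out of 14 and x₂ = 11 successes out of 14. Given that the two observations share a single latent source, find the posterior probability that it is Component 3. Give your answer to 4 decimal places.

P(component k | x) = π_k·f_k(x) / marginal(x), where marginal(x) = Σ_j π_j·f_j(x).
Since both observations come from the same component, the likelihood for component k is f_k(x₁)·f_k(x₂).
  p_1 = [C(14,12)·0.33^12·0.67^2 = 91·1.66789e-06·0.4489 = 6.81331e-05] × [0.000553324] = 3.76997e-08
  p_2 = [C(14,12)·0.86^12·0.14^2 = 91·0.163675·0.0196 = 0.29193] × [0.190094] = 0.0554942
  p_3 = [C(14,12)·0.91^12·0.09^2 = 91·0.322475·0.0081 = 0.237697] × [0.0940339] = 0.0223515
Prior × likelihood for each component:
  π_1·p_1 = 0.65 × 3.76997e-08 = 2.45048e-08
  π_2·p_2 = 0.07 × 0.0554942 = 0.00388459
  π_3·p_3 = 0.28 × 0.0223515 = 0.00625843
Evidence: 2.45048e-08 + 0.00388459 + 0.00625843 = 0.010143
Responsibility of Component 3: 0.00625843 / 0.010143 ≈ 0.6170

0.6170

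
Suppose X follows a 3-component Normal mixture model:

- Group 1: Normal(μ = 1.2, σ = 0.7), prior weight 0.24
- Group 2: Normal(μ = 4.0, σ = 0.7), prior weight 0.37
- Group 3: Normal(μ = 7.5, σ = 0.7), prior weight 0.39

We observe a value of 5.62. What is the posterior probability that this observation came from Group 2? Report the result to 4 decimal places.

Apply Bayes' rule: the posterior for each component is proportional to its prior times its likelihood at x.
Evaluate each component's likelihood at the observed value:
  p_1 = 1.25345e-09
  p_2 = 0.0391552
  p_3 = 0.0154709
Weight by the priors:
  π_1·p_1 = 0.24 × 1.25345e-09 = 3.00828e-10
  π_2·p_2 = 0.37 × 0.0391552 = 0.0144874
  π_3·p_3 = 0.39 × 0.0154709 = 0.00603365
Normaliser: 3.00828e-10 + 0.0144874 + 0.00603365 = 0.0205211
P(Group 2 | x) = 0.0144874 / 0.0205211 ≈ 0.7060

0.7060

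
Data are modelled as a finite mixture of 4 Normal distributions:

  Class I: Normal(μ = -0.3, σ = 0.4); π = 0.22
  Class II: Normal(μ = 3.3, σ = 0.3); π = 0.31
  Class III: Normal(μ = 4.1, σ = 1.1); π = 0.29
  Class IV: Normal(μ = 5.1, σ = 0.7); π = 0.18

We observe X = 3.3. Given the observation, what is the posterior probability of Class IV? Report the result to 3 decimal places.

Apply Bayes' rule: the posterior for each component is proportional to its prior times its likelihood at x.
Component likelihoods at x = 3.3:
  L_I = (1/(0.4·√(2π)))·exp(−(3.3−-0.3)²/(2·0.4²)) = 0.997356·exp(-40.50000) = 2.56994e-18
  L_II = (1/(0.3·√(2π)))·exp(−(3.3−3.3)²/(2·0.3²)) = 1.329808·exp(-0.00000) = 1.32981
  L_III = (1/(1.1·√(2π)))·exp(−(3.3−4.1)²/(2·1.1²)) = 0.362675·exp(-0.26446) = 0.278396
  L_IV = (1/(0.7·√(2π)))·exp(−(3.3−5.1)²/(2·0.7²)) = 0.569918·exp(-3.30612) = 0.0208921
Multiply by the mixture weights:
  π_I·L_I = 0.22 × 2.56994e-18 = 5.65388e-19
  π_II·L_II = 0.31 × 1.32981 = 0.41224
  π_III·L_III = 0.29 × 0.278396 = 0.0807348
  π_IV·L_IV = 0.18 × 0.0208921 = 0.00376057
Normaliser: 5.65388e-19 + 0.41224 + 0.0807348 + 0.00376057 = 0.496736
P(Class IV | the observation) ≈ 0.008

0.008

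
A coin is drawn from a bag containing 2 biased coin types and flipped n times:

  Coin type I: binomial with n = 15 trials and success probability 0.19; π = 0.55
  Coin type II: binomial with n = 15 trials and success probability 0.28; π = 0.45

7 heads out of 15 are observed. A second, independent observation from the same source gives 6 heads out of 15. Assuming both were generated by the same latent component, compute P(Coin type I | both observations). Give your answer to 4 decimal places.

P(component k | x) = π_k·f_k(x) / marginal(x), where marginal(x) = Σ_j π_j·f_j(x).
Since both observations come from the same component, the likelihood for component k is f_k(x₁)·f_k(x₂).
  p_I = [C(15,7)·0.19^7·0.81^8 = 6435·8.93872e-06·0.185302 = 0.0106587] × [0.035342] = 0.000376699
  p_II = [C(15,7)·0.28^7·0.72^8 = 6435·0.000134929·0.0722204 = 0.0627068] × [0.125414] = 0.00786429
Multiply by the mixture weights:
  π_I·p_I = 0.55 × 0.000376699 = 0.000207185
  π_II·p_II = 0.45 × 0.00786429 = 0.00353893
Evidence: 0.000207185 + 0.00353893 = 0.00374611
P(Coin type I | x) ≈ 0.0553

0.0553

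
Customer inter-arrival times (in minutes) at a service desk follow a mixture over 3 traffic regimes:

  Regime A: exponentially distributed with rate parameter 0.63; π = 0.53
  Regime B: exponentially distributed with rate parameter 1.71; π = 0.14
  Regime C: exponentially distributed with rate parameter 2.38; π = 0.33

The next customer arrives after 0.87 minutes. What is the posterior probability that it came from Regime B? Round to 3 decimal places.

By Bayes' theorem, P(k | x) = w_k f_k(x) / Σ_j w_j f_j(x).
Component likelihoods at x = 0.87 minutes:
  f_A = 0.63·e^(−0.63·0.87) = 0.63·e^(−0.5481) = 0.36417
  f_B = 1.71·e^(−1.71·0.87) = 1.71·e^(−1.4877) = 0.386275
  f_C = 2.38·e^(−2.38·0.87) = 2.38·e^(−2.0706) = 0.300142
Weight by the priors:
  w_A·f_A = 0.53 × 0.36417 = 0.19301
  w_B·f_B = 0.14 × 0.386275 = 0.0540785
  w_C·f_C = 0.33 × 0.300142 = 0.0990469
Normaliser: 0.19301 + 0.0540785 + 0.0990469 = 0.346135
P(Regime B | x) ≈ 0.156

0.156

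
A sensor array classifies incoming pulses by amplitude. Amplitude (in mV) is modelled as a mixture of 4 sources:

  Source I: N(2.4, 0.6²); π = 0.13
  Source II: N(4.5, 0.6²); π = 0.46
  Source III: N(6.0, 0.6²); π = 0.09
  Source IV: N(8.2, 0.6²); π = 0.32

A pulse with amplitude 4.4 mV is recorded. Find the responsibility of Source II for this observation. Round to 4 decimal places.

Apply Bayes' rule: the posterior for each component is proportional to its prior times its likelihood at x.
Component likelihoods at x = 4.4 mV:
  L_I = 0.00257046
  L_II = 0.655733
  L_III = 0.0189933
  L_IV = 1.29641e-09
Multiply by the mixture weights:
  w_I·L_I = 0.13 × 0.00257046 = 0.00033416
  w_II·L_II = 0.46 × 0.655733 = 0.301637
  w_III·L_III = 0.09 × 0.0189933 = 0.0017094
  w_IV·L_IV = 0.32 × 1.29641e-09 = 4.14851e-10
Denominator: 0.00033416 + 0.301637 + 0.0017094 + 4.14851e-10 = 0.303681
P(Source II | x) = 0.301637 / 0.303681 ≈ 0.9933

0.9933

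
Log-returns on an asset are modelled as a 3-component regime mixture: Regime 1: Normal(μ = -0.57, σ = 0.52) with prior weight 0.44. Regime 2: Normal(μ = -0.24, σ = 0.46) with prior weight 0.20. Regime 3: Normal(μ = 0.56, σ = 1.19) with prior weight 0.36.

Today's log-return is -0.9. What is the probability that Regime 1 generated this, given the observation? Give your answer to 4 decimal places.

0.6990

Posterior ∝ prior × likelihood, so P(k | x) ∝ π_k f_k(x); normalise over all components.
Component likelihoods at x = -0.9:
  f_1 = 0.627269
  f_2 = 0.309837
  f_3 = 0.157943
Prior × likelihood for each component:
  π_1·f_1 = 0.44 × 0.627269 = 0.275998
  π_2·f_2 = 0.20 × 0.309837 = 0.0619673
  π_3·f_3 = 0.36 × 0.157943 = 0.0568594
Evidence: 0.275998 + 0.0619673 + 0.0568594 = 0.394825
Responsibility of Regime 1: 0.275998 / 0.394825 ≈ 0.6990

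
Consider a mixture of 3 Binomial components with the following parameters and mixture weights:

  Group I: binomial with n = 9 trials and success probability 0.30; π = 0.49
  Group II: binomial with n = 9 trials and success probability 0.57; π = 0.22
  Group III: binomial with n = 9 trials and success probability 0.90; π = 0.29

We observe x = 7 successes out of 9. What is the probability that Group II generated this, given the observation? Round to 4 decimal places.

0.3558

By Bayes' theorem, P(k | x) = π_k f_k(x) / Σ_j π_j f_j(x).
Evaluate each component's likelihood at the observed value:
  L_I = C(9,7)·0.30^7·0.70^2 = 36·0.0002187·0.49 = 0.00385787
  L_II = C(9,7)·0.57^7·0.43^2 = 36·0.019549·0.1849 = 0.130126
  L_III = C(9,7)·0.90^7·0.10^2 = 36·0.478297·0.01 = 0.172187
Multiply by the mixture weights:
  π_I·L_I = 0.49 × 0.00385787 = 0.00189036
  π_II·L_II = 0.22 × 0.130126 = 0.0286277
  π_III·L_III = 0.29 × 0.172187 = 0.0499342
Denominator: 0.00189036 + 0.0286277 + 0.0499342 = 0.0804522
So the posterior for Group II is 0.0286277 / 0.0804522 ≈ 0.3558.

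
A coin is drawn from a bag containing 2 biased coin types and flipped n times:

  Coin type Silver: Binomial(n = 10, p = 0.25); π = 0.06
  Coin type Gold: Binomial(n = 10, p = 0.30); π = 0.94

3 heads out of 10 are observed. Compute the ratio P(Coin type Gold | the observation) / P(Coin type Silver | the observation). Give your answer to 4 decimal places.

Since P(k|x) ∝ π_k f_k(x), the posterior odds are π_i f_i(x) / (π_j f_j(x)).
Component likelihoods at x = 3 heads out of 10:
  f_Silver = 0.250282
  f_Gold = 0.266828
Odds = (0.94/0.06) × (0.266828/0.250282) = 15.6667 × 1.06611 ≈ 16.7024

16.7024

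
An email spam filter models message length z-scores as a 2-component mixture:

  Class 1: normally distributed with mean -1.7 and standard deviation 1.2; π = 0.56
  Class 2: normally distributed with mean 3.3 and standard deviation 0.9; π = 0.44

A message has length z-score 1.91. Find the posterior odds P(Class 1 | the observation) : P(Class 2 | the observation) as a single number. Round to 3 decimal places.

Only the two components matter; the odds are (w_i f_i(x)) / (w_j f_j(x)).
Component likelihoods at x = 1.91:
  L_1 = (1/(1.2·√(2π)))·exp(−(1.91−-1.7)²/(2·1.2²)) = 0.332452·exp(-4.52503) = 0.0036019
  L_2 = (1/(0.9·√(2π)))·exp(−(1.91−3.3)²/(2·0.9²)) = 0.443269·exp(-1.19265) = 0.134494
Posterior odds = (w_1·L_1) / (w_2·L_2) = (0.56·0.0036019) / (0.44·0.134494) = 0.00201706 / 0.0591776 ≈ 0.034

0.034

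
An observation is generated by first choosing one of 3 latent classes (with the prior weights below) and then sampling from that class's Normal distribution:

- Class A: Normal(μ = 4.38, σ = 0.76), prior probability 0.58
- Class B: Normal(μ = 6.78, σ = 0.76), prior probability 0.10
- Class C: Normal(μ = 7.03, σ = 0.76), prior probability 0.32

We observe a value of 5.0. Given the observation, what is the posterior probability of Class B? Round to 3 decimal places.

Posterior ∝ prior × likelihood, so P(k | x) ∝ P(Z=k) f_k(x); normalise over all components.
Normal densities:
  L_A = 0.376342
  L_B = 0.0338022
  L_C = 0.0148202
Unnormalised posteriors:
  P(Z=A)·L_A = 0.58 × 0.376342 = 0.218278
  P(Z=B)·L_B = 0.10 × 0.0338022 = 0.00338022
  P(Z=C)·L_C = 0.32 × 0.0148202 = 0.00474247
Evidence: 0.218278 + 0.00338022 + 0.00474247 = 0.226401
P(Class B | 5.0) = 0.00338022 / 0.226401 ≈ 0.015

0.015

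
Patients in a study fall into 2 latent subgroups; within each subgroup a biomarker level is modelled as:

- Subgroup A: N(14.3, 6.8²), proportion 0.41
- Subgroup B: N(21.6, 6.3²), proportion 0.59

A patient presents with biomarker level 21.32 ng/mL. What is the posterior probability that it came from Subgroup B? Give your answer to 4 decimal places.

0.7256

Apply Bayes' rule: the posterior for each component is proportional to its prior times its likelihood at x.
Component likelihoods at x = 21.32 ng/mL:
  L_A = 0.0344331
  L_B = 0.0632617
Prior × likelihood for each component:
  π_A·L_A = 0.41 × 0.0344331 = 0.0141176
  π_B·L_B = 0.59 × 0.0632617 = 0.0373244
Sum: 0.0141176 + 0.0373244 = 0.0514419
P(Subgroup B | x) = 0.0373244 / 0.0514419 ≈ 0.7256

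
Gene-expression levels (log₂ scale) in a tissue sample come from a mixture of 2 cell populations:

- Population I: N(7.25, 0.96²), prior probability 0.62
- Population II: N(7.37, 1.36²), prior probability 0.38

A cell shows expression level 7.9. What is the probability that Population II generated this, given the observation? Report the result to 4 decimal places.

0.3352

By Bayes' theorem, P(k | x) = P(Z=k) f_k(x) / Σ_j P(Z=j) f_j(x).
Component likelihoods at x = 7.9:
  L_I = (1/(0.96·√(2π)))·exp(−(7.9−7.25)²/(2·0.96²)) = 0.415565·exp(-0.22922) = 0.330438
  L_II = (1/(1.36·√(2π)))·exp(−(7.9−7.37)²/(2·1.36²)) = 0.293340·exp(-0.07594) = 0.27189
Multiply by the mixture weights:
  P(Z=I)·L_I = 0.62 × 0.330438 = 0.204871
  P(Z=II)·L_II = 0.38 × 0.27189 = 0.103318
Normaliser: 0.204871 + 0.103318 = 0.308189
So the posterior for Population II is 0.103318 / 0.308189 ≈ 0.3352.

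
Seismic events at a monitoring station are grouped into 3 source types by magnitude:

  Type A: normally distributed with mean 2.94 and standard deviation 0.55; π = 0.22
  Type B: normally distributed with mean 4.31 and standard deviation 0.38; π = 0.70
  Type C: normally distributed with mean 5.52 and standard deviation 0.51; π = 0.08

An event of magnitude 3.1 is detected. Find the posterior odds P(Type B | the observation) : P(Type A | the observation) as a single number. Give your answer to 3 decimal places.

0.030

The posterior odds equal the prior odds times the likelihood ratio: (π_i/π_j)·(f_i(x)/f_j(x)).
Normal densities:
  p_A = 0.695297
  p_B = 0.00659824
  p_C = 1.0094e-05
0.00461877 / 0.152965 ≈ 0.030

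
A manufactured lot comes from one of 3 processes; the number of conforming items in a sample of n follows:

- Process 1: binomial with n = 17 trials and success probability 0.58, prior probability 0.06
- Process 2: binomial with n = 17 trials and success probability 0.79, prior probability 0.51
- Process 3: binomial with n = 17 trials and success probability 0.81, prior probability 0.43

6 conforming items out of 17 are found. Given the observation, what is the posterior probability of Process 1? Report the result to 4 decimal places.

P(component k | x) = π_k·f_k(x) / marginal(x), where marginal(x) = Σ_j π_j·f_j(x).
Component likelihoods at x = 6 conforming items out of 17:
  p_1 = 0.033798
  p_2 = 0.000105379
  p_3 = 4.07174e-05
Unnormalised posteriors:
  π_1·p_1 = 0.06 × 0.033798 = 0.00202788
  π_2·p_2 = 0.51 × 0.000105379 = 5.37434e-05
  π_3·p_3 = 0.43 × 4.07174e-05 = 1.75085e-05
Marginal: 0.00202788 + 5.37434e-05 + 1.75085e-05 = 0.00209913
P(Process 1 | x) ≈ 0.9661

0.9661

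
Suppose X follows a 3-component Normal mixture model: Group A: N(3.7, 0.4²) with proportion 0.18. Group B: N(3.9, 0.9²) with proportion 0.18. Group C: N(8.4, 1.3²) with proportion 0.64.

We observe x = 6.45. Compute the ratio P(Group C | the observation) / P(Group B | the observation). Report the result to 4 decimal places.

44.2420

The posterior odds equal the prior odds times the likelihood ratio: (π_i/π_j)·(f_i(x)/f_j(x)).
Component likelihoods at x = 6.45:
  f_A = 5.43563e-11
  f_B = 0.00800678
  f_C = 0.0996289
Odds = (0.64/0.18) × (0.0996289/0.00800678) = 3.55556 × 12.4431 ≈ 44.2420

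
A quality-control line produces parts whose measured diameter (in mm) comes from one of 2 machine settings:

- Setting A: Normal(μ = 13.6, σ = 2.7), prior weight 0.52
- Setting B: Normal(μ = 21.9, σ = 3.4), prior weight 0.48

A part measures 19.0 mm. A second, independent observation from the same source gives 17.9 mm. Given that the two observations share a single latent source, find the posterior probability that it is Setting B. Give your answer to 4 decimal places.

P(component k | x) = w_k·f_k(x) / marginal(x), where marginal(x) = Σ_j w_j·f_j(x).
Since both observations come from the same component, the likelihood for component k is f_k(x₁)·f_k(x₂).
  L_A = [(1/(2.7·√(2π)))·exp(−(19.0−13.6)²/(2·2.7²)) = 0.147756·exp(-2.00000) = 0.0199967] × [0.0415704] = 0.00083127
  L_B = [(1/(3.4·√(2π)))·exp(−(19.0−21.9)²/(2·3.4²)) = 0.117336·exp(-0.36375) = 0.0815558] × [0.0587329] = 0.00479001
Unnormalised posteriors:
  w_A·L_A = 0.52 × 0.00083127 = 0.00043226
  w_B·L_B = 0.48 × 0.00479001 = 0.0022992
Normaliser: 0.00043226 + 0.0022992 = 0.00273146
P(Setting B | x₁,x₂) = 0.0022992 / 0.00273146 ≈ 0.8417

0.8417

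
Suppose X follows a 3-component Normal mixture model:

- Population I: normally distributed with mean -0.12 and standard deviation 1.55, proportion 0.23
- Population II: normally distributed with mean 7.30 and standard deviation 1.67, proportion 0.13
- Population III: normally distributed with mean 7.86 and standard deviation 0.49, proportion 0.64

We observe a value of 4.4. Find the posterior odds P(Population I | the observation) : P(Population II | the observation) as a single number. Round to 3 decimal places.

0.123

Posterior odds = (w_i f_i(x)) / (w_j f_j(x)); the normalising sum cancels.
Component likelihoods at x = 4.4:
  p_I = 0.00366437
  p_II = 0.0528908
  p_III = 1.21216e-11
Posterior odds = (w_I·p_I) / (w_II·p_II) = (0.23·0.00366437) / (0.13·0.0528908) = 0.000842806 / 0.00687581 ≈ 0.123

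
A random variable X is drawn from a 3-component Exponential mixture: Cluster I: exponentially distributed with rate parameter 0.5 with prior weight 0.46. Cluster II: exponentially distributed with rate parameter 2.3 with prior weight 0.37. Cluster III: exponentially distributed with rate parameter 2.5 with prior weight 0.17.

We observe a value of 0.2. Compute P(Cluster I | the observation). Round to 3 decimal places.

Apply Bayes' rule: the posterior for each component is proportional to its prior times its likelihood at x.
Evaluate each component's likelihood at the observed value:
  L_I = 0.452419
  L_II = 1.45195
  L_III = 1.51633
Weight by the priors:
  P(Z=I)·L_I = 0.46 × 0.452419 = 0.208113
  P(Z=II)·L_II = 0.37 × 1.45195 = 0.537222
  P(Z=III)·L_III = 0.17 × 1.51633 = 0.257776
Normaliser: 0.208113 + 0.537222 + 0.257776 = 1.00311
P(Cluster I | data) ≈ 0.207

0.207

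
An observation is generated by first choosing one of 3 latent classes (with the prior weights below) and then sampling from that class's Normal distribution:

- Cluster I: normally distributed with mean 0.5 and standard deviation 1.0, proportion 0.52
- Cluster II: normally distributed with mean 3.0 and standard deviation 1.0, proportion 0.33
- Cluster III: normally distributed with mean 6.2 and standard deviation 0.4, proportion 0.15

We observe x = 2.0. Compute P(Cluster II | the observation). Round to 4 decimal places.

0.5425

Posterior ∝ prior × likelihood, so P(k | x) ∝ π_k f_k(x); normalise over all components.
Evaluate each component's likelihood at the observed value:
  L_I = (1/(1.0·√(2π)))·exp(−(2.0−0.5)²/(2·1.0²)) = 0.398942·exp(-1.12500) = 0.129518
  L_II = (1/(1.0·√(2π)))·exp(−(2.0−3.0)²/(2·1.0²)) = 0.398942·exp(-0.50000) = 0.241971
  L_III = (1/(0.4·√(2π)))·exp(−(2.0−6.2)²/(2·0.4²)) = 0.997356·exp(-55.12500) = 1.14384e-24
Unnormalised posteriors:
  π_I·L_I = 0.52 × 0.129518 = 0.0673491
  π_II·L_II = 0.33 × 0.241971 = 0.0798503
  π_III·L_III = 0.15 × 1.14384e-24 = 1.71577e-25
Sum: 0.0673491 + 0.0798503 + 1.71577e-25 = 0.147199
P(Cluster II | data) ≈ 0.5425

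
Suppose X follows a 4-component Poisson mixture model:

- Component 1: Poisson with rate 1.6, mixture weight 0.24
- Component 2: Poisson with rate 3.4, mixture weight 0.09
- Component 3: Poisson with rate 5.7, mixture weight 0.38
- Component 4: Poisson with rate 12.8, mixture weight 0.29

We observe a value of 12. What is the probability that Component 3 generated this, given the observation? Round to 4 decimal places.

0.0880

Posterior ∝ prior × likelihood, so P(k | x) ∝ P(Z=k) f_k(x); normalise over all components.
Poisson probabilities:
  f_1 = 1.1864e-07
  f_2 = 0.000166268
  f_3 = 0.00821642
  f_4 = 0.111484
Unnormalised posteriors:
  P(Z=1)·f_1 = 0.24 × 1.1864e-07 = 2.84736e-08
  P(Z=2)·f_2 = 0.09 × 0.000166268 = 1.49641e-05
  P(Z=3)·f_3 = 0.38 × 0.00821642 = 0.00312224
  P(Z=4)·f_4 = 0.29 × 0.111484 = 0.0323304
Denominator: 2.84736e-08 + 1.49641e-05 + 0.00312224 + 0.0323304 = 0.0354676
P(Component 3 | the observation) = 0.00312224 / 0.0354676 ≈ 0.0880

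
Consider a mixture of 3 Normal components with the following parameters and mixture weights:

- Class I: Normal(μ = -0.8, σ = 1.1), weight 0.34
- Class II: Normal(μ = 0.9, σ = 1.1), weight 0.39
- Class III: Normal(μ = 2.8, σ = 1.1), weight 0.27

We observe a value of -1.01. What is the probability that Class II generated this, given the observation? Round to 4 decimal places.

0.2052

The responsibility of component k is π_k f_k(x) divided by Σ_j π_j f_j(x).
Component likelihoods at x = -1.01:
  f_I = (1/(1.1·√(2π)))·exp(−(-1.01−-0.8)²/(2·1.1²)) = 0.362675·exp(-0.01822) = 0.356126
  f_II = (1/(1.1·√(2π)))·exp(−(-1.01−0.9)²/(2·1.1²)) = 0.362675·exp(-1.50748) = 0.0803207
  f_III = (1/(1.1·√(2π)))·exp(−(-1.01−2.8)²/(2·1.1²)) = 0.362675·exp(-5.99839) = 0.000900431
Prior × likelihood for each component:
  π_I·f_I = 0.34 × 0.356126 = 0.121083
  π_II·f_II = 0.39 × 0.0803207 = 0.0313251
  π_III·f_III = 0.27 × 0.000900431 = 0.000243116
Normaliser: 0.121083 + 0.0313251 + 0.000243116 = 0.152651
P(Class II | x) = 0.0313251 / 0.152651 ≈ 0.2052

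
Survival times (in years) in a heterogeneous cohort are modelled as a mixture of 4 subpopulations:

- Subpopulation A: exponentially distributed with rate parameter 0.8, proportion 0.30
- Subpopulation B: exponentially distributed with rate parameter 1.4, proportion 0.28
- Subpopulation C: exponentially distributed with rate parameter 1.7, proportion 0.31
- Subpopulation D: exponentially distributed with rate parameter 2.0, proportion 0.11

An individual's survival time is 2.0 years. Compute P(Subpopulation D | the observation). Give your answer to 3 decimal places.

P(component k | x) = w_k·f_k(x) / marginal(x), where marginal(x) = Σ_j w_j·f_j(x).
Evaluate each component's likelihood at the observed value:
  p_A = 0.8·e^(−0.8·2.0) = 0.8·e^(−1.6000) = 0.161517
  p_B = 1.4·e^(−1.4·2.0) = 1.4·e^(−2.8000) = 0.0851341
  p_C = 1.7·e^(−1.7·2.0) = 1.7·e^(−3.4000) = 0.0567346
  p_D = 2.0·e^(−2.0·2.0) = 2.0·e^(−4.0000) = 0.0366313
Unnormalised posteriors:
  w_A·p_A = 0.30 × 0.161517 = 0.0484552
  w_B·p_B = 0.28 × 0.0851341 = 0.0238375
  w_C·p_C = 0.31 × 0.0567346 = 0.0175877
  w_D·p_D = 0.11 × 0.0366313 = 0.00402944
Evidence: 0.0484552 + 0.0238375 + 0.0175877 + 0.00402944 = 0.0939099
P(Subpopulation D | x) ≈ 0.043

0.043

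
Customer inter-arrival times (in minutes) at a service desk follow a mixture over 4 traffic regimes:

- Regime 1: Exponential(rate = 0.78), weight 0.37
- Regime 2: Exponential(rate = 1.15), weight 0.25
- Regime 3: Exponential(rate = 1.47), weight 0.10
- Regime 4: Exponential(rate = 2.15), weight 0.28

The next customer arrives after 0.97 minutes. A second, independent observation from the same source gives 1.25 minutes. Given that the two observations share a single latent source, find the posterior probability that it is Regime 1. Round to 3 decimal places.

The responsibility of component k is π_k f_k(x) divided by Σ_j π_j f_j(x).
Since both observations come from the same component, the likelihood for component k is f_k(x₁)·f_k(x₂).
  p_1 = [0.78·e^(−0.78·0.97) = 0.78·e^(−0.7566) = 0.366022] × [0.29421] = 0.107687
  p_2 = [1.15·e^(−1.15·0.97) = 1.15·e^(−1.1155) = 0.376914] × [0.273149] = 0.102954
  p_3 = [1.47·e^(−1.47·0.97) = 1.47·e^(−1.4259) = 0.353229] × [0.234046] = 0.0826719
  p_4 = [2.15·e^(−2.15·0.97) = 2.15·e^(−2.0855) = 0.267127] × [0.146309] = 0.0390831
Multiply by the mixture weights:
  π_1·p_1 = 0.37 × 0.107687 = 0.0398443
  π_2·p_2 = 0.25 × 0.102954 = 0.0257384
  π_3·p_3 = 0.10 × 0.0826719 = 0.00826719
  π_4·p_4 = 0.28 × 0.0390831 = 0.0109433
Denominator: 0.0398443 + 0.0257384 + 0.00826719 + 0.0109433 = 0.0847932
Responsibility of Regime 1: 0.0398443 / 0.0847932 ≈ 0.470

0.470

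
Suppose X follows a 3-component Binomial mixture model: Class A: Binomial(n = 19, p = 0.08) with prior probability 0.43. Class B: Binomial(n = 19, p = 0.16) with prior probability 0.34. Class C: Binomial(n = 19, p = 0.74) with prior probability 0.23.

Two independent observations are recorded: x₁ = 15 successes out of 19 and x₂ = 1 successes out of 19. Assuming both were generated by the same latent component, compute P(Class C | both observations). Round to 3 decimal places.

The responsibility of component k is P(Z=k) f_k(x) divided by Σ_j P(Z=j) f_j(x).
Since both observations come from the same component, the likelihood for component k is f_k(x₁)·f_k(x₂).
  p_A = [C(19,15)·0.08^15·0.92^4 = 3876·3.51844e-17·0.716393 = 9.76978e-14] × [0.338863] = 3.31062e-14
  p_B = [C(19,15)·0.16^15·0.84^4 = 3876·1.15292e-12·0.497871 = 2.22485e-09] × [0.131796] = 2.93225e-10
  p_C = [C(19,15)·0.74^15·0.26^4 = 3876·0.0109264·0.00456976 = 0.193532] × [4.14482e-10] = 8.02155e-11
Unnormalised posteriors:
  P(Z=A)·p_A = 0.43 × 3.31062e-14 = 1.42357e-14
  P(Z=B)·p_B = 0.34 × 2.93225e-10 = 9.96966e-11
  P(Z=C)·p_C = 0.23 × 8.02155e-11 = 1.84496e-11
Denominator: 1.42357e-14 + 9.96966e-11 + 1.84496e-11 = 1.1816e-10
So the posterior for Class C is 1.84496e-11 / 1.1816e-10 ≈ 0.156.

0.156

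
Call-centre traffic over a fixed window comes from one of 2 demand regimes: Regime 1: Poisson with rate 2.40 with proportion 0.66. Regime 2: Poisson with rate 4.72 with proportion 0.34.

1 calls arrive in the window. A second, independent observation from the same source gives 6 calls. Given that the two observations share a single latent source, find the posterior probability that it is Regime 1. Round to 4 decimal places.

By Bayes' theorem, P(k | x) = π_k f_k(x) / Σ_j π_j f_j(x).
Since both observations come from the same component, the likelihood for component k is f_k(x₁)·f_k(x₂).
  L_1 = [e^(−2.40)·2.40^1/1! = 0.217723] × [0.0240784] = 0.00524243
  L_2 = [e^(−4.72)·4.72^1/1! = 0.0420796] × [0.136915] = 0.00576131
Weight by the priors:
  π_1·L_1 = 0.66 × 0.00524243 = 0.00346
  π_2·L_2 = 0.34 × 0.00576131 = 0.00195885
Sum: 0.00346 + 0.00195885 = 0.00541885
Responsibility of Regime 1: 0.00346 / 0.00541885 ≈ 0.6385

0.6385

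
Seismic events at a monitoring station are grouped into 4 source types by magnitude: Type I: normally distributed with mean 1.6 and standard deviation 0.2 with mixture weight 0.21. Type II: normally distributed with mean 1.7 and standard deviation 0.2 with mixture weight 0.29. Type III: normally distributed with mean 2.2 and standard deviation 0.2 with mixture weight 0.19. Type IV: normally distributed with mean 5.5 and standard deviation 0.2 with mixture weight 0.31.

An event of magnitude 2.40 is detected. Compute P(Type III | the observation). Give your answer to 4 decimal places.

The responsibility of component k is π_k f_k(x) divided by Σ_j π_j f_j(x).
Component likelihoods at x = 2.40:
  f_I = 0.000669151
  f_II = 0.00436341
  f_III = 1.20985
  f_IV = 1.34976e-52
Prior × likelihood for each component:
  π_I·f_I = 0.21 × 0.000669151 = 0.000140522
  π_II·f_II = 0.29 × 0.00436341 = 0.00126539
  π_III·f_III = 0.19 × 1.20985 = 0.229872
  π_IV·f_IV = 0.31 × 1.34976e-52 = 4.18425e-53
Sum: 0.000140522 + 0.00126539 + 0.229872 + 4.18425e-53 = 0.231278
P(Type III | the observation) ≈ 0.9939

0.9939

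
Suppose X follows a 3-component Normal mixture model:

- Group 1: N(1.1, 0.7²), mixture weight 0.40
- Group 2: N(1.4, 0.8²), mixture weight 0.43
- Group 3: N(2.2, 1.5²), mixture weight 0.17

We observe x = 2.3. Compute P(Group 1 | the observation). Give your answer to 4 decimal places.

0.2480

The responsibility of component k is π_k f_k(x) divided by Σ_j π_j f_j(x).
Evaluate each component's likelihood at the observed value:
  f_1 = (1/(0.7·√(2π)))·exp(−(2.3−1.1)²/(2·0.7²)) = 0.569918·exp(-1.46939) = 0.131119
  f_2 = (1/(0.8·√(2π)))·exp(−(2.3−1.4)²/(2·0.8²)) = 0.498678·exp(-0.63281) = 0.264846
  f_3 = (1/(1.5·√(2π)))·exp(−(2.3−2.2)²/(2·1.5²)) = 0.265962·exp(-0.00222) = 0.265371
Multiply by the mixture weights:
  π_1·f_1 = 0.40 × 0.131119 = 0.0524475
  π_2·f_2 = 0.43 × 0.264846 = 0.113884
  π_3·f_3 = 0.17 × 0.265371 = 0.0451131
Sum: 0.0524475 + 0.113884 + 0.0451131 = 0.211444
P(Group 1 | data) = 0.0524475 / 0.211444 ≈ 0.2480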